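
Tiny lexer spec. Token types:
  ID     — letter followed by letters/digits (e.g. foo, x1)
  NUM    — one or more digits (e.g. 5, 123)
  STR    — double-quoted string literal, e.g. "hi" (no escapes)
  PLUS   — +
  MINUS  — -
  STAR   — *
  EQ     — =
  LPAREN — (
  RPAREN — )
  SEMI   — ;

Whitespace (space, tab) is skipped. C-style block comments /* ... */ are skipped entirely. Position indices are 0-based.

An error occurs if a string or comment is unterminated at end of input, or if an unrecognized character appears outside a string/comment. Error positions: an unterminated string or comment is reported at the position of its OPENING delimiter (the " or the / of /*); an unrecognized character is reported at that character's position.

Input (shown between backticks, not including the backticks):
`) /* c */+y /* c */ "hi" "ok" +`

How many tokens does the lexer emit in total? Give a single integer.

Answer: 6

Derivation:
pos=0: emit RPAREN ')'
pos=2: enter COMMENT mode (saw '/*')
exit COMMENT mode (now at pos=9)
pos=9: emit PLUS '+'
pos=10: emit ID 'y' (now at pos=11)
pos=12: enter COMMENT mode (saw '/*')
exit COMMENT mode (now at pos=19)
pos=20: enter STRING mode
pos=20: emit STR "hi" (now at pos=24)
pos=25: enter STRING mode
pos=25: emit STR "ok" (now at pos=29)
pos=30: emit PLUS '+'
DONE. 6 tokens: [RPAREN, PLUS, ID, STR, STR, PLUS]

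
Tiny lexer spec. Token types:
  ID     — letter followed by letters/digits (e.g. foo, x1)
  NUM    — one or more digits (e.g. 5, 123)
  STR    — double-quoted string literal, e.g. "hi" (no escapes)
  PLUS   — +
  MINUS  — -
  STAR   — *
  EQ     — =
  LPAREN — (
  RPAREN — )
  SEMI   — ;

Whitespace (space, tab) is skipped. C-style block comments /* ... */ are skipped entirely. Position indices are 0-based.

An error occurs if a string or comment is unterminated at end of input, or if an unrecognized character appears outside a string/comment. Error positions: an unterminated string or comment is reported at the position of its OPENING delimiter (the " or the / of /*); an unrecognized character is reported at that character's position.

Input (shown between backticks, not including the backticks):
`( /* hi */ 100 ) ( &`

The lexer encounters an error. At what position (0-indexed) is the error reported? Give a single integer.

pos=0: emit LPAREN '('
pos=2: enter COMMENT mode (saw '/*')
exit COMMENT mode (now at pos=10)
pos=11: emit NUM '100' (now at pos=14)
pos=15: emit RPAREN ')'
pos=17: emit LPAREN '('
pos=19: ERROR — unrecognized char '&'

Answer: 19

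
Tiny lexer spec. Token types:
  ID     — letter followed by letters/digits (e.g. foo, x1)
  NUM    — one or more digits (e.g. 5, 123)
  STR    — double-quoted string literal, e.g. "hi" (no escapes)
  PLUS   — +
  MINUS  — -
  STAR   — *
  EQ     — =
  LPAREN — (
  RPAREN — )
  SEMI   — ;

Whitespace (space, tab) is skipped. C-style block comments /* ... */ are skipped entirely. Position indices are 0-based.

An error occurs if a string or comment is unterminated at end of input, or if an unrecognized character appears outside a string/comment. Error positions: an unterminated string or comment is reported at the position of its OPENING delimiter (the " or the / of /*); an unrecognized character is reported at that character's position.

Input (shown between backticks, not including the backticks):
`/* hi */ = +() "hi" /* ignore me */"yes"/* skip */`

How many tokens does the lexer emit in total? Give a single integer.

pos=0: enter COMMENT mode (saw '/*')
exit COMMENT mode (now at pos=8)
pos=9: emit EQ '='
pos=11: emit PLUS '+'
pos=12: emit LPAREN '('
pos=13: emit RPAREN ')'
pos=15: enter STRING mode
pos=15: emit STR "hi" (now at pos=19)
pos=20: enter COMMENT mode (saw '/*')
exit COMMENT mode (now at pos=35)
pos=35: enter STRING mode
pos=35: emit STR "yes" (now at pos=40)
pos=40: enter COMMENT mode (saw '/*')
exit COMMENT mode (now at pos=50)
DONE. 6 tokens: [EQ, PLUS, LPAREN, RPAREN, STR, STR]

Answer: 6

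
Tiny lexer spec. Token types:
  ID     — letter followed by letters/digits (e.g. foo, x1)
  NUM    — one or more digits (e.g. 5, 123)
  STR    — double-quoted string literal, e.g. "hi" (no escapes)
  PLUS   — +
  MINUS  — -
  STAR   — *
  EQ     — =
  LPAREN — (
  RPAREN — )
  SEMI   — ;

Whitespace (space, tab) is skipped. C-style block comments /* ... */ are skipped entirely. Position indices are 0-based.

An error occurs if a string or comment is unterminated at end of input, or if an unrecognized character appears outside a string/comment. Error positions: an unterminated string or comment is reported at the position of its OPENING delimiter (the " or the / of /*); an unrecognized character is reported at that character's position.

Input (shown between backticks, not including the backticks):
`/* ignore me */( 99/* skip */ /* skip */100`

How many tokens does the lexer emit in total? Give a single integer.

pos=0: enter COMMENT mode (saw '/*')
exit COMMENT mode (now at pos=15)
pos=15: emit LPAREN '('
pos=17: emit NUM '99' (now at pos=19)
pos=19: enter COMMENT mode (saw '/*')
exit COMMENT mode (now at pos=29)
pos=30: enter COMMENT mode (saw '/*')
exit COMMENT mode (now at pos=40)
pos=40: emit NUM '100' (now at pos=43)
DONE. 3 tokens: [LPAREN, NUM, NUM]

Answer: 3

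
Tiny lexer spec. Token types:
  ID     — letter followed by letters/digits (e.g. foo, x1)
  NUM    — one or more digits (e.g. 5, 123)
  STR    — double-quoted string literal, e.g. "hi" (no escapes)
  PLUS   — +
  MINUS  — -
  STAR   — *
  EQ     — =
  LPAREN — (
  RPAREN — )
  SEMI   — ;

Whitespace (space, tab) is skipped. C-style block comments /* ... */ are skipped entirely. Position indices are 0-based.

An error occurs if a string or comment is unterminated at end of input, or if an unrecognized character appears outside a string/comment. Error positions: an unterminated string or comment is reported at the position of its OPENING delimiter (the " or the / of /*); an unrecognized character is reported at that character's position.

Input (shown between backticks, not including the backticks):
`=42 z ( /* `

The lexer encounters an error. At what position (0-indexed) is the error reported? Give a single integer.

Answer: 8

Derivation:
pos=0: emit EQ '='
pos=1: emit NUM '42' (now at pos=3)
pos=4: emit ID 'z' (now at pos=5)
pos=6: emit LPAREN '('
pos=8: enter COMMENT mode (saw '/*')
pos=8: ERROR — unterminated comment (reached EOF)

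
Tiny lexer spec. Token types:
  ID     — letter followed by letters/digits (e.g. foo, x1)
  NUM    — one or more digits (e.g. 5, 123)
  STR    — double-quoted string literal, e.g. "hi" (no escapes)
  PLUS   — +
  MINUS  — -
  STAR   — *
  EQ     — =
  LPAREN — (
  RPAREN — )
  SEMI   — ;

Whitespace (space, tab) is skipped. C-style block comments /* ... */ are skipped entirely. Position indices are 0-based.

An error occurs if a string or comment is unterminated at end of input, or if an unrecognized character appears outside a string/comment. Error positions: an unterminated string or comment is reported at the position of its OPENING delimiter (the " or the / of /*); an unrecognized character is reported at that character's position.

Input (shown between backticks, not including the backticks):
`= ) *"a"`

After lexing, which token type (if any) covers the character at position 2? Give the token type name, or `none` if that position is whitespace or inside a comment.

Answer: RPAREN

Derivation:
pos=0: emit EQ '='
pos=2: emit RPAREN ')'
pos=4: emit STAR '*'
pos=5: enter STRING mode
pos=5: emit STR "a" (now at pos=8)
DONE. 4 tokens: [EQ, RPAREN, STAR, STR]
Position 2: char is ')' -> RPAREN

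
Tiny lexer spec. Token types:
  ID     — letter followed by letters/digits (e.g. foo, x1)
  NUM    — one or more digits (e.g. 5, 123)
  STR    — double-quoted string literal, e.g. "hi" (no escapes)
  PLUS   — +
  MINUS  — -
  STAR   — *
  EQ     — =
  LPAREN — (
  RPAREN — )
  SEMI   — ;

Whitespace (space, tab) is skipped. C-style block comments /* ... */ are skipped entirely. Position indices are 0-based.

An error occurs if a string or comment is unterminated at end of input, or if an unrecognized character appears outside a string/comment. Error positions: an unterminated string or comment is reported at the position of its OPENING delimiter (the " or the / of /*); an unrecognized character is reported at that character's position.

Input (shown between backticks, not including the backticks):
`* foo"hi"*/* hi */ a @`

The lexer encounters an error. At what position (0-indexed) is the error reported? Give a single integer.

Answer: 21

Derivation:
pos=0: emit STAR '*'
pos=2: emit ID 'foo' (now at pos=5)
pos=5: enter STRING mode
pos=5: emit STR "hi" (now at pos=9)
pos=9: emit STAR '*'
pos=10: enter COMMENT mode (saw '/*')
exit COMMENT mode (now at pos=18)
pos=19: emit ID 'a' (now at pos=20)
pos=21: ERROR — unrecognized char '@'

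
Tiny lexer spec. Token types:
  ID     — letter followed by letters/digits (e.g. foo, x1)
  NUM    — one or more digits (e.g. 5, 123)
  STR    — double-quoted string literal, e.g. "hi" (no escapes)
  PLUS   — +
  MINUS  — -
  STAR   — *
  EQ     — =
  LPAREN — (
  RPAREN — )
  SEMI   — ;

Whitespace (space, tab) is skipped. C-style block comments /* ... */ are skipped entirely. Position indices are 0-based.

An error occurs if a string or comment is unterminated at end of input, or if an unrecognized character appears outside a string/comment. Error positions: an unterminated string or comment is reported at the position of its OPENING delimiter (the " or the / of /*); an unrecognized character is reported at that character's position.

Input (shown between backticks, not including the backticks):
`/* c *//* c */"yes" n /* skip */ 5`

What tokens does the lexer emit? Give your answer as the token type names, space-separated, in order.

Answer: STR ID NUM

Derivation:
pos=0: enter COMMENT mode (saw '/*')
exit COMMENT mode (now at pos=7)
pos=7: enter COMMENT mode (saw '/*')
exit COMMENT mode (now at pos=14)
pos=14: enter STRING mode
pos=14: emit STR "yes" (now at pos=19)
pos=20: emit ID 'n' (now at pos=21)
pos=22: enter COMMENT mode (saw '/*')
exit COMMENT mode (now at pos=32)
pos=33: emit NUM '5' (now at pos=34)
DONE. 3 tokens: [STR, ID, NUM]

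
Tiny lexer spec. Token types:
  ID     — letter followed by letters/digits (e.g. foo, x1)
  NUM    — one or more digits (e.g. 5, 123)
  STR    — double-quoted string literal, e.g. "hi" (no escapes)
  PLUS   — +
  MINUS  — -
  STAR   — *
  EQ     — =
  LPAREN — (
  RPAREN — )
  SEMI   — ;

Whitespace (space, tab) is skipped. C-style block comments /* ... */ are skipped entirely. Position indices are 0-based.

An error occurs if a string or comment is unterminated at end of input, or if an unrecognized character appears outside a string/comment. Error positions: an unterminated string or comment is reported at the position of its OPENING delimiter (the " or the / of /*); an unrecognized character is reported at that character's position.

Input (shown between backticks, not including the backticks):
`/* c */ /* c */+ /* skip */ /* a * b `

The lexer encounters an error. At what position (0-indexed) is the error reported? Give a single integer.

Answer: 28

Derivation:
pos=0: enter COMMENT mode (saw '/*')
exit COMMENT mode (now at pos=7)
pos=8: enter COMMENT mode (saw '/*')
exit COMMENT mode (now at pos=15)
pos=15: emit PLUS '+'
pos=17: enter COMMENT mode (saw '/*')
exit COMMENT mode (now at pos=27)
pos=28: enter COMMENT mode (saw '/*')
pos=28: ERROR — unterminated comment (reached EOF)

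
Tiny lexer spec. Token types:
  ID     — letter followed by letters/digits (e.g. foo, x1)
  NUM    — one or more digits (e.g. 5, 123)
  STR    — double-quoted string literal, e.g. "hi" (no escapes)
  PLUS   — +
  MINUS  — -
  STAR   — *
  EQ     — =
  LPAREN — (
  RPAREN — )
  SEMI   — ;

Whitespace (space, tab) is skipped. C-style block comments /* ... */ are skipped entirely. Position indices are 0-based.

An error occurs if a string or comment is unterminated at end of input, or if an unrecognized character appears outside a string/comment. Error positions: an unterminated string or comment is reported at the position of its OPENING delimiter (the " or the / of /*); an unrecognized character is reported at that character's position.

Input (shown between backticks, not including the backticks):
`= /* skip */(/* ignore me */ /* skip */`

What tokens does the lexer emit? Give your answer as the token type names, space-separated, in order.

pos=0: emit EQ '='
pos=2: enter COMMENT mode (saw '/*')
exit COMMENT mode (now at pos=12)
pos=12: emit LPAREN '('
pos=13: enter COMMENT mode (saw '/*')
exit COMMENT mode (now at pos=28)
pos=29: enter COMMENT mode (saw '/*')
exit COMMENT mode (now at pos=39)
DONE. 2 tokens: [EQ, LPAREN]

Answer: EQ LPAREN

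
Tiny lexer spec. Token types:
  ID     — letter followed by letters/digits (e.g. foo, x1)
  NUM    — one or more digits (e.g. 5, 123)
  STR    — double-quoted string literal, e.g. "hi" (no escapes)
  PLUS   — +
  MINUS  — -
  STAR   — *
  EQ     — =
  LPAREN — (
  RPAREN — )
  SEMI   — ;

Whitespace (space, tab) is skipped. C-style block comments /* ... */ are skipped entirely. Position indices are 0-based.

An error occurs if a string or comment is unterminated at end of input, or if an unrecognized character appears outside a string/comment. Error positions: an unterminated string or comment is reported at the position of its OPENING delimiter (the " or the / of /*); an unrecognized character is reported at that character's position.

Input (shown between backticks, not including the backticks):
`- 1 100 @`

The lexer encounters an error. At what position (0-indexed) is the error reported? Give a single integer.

pos=0: emit MINUS '-'
pos=2: emit NUM '1' (now at pos=3)
pos=4: emit NUM '100' (now at pos=7)
pos=8: ERROR — unrecognized char '@'

Answer: 8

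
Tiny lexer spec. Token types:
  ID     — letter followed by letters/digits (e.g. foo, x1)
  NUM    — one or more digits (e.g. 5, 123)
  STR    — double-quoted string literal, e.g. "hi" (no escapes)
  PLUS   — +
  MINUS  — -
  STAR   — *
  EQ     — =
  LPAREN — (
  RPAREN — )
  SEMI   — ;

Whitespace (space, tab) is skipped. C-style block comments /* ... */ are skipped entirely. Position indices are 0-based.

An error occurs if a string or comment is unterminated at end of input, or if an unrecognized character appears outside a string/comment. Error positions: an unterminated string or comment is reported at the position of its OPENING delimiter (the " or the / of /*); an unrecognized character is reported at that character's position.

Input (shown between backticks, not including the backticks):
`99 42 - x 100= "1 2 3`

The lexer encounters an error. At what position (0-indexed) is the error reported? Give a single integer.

Answer: 15

Derivation:
pos=0: emit NUM '99' (now at pos=2)
pos=3: emit NUM '42' (now at pos=5)
pos=6: emit MINUS '-'
pos=8: emit ID 'x' (now at pos=9)
pos=10: emit NUM '100' (now at pos=13)
pos=13: emit EQ '='
pos=15: enter STRING mode
pos=15: ERROR — unterminated string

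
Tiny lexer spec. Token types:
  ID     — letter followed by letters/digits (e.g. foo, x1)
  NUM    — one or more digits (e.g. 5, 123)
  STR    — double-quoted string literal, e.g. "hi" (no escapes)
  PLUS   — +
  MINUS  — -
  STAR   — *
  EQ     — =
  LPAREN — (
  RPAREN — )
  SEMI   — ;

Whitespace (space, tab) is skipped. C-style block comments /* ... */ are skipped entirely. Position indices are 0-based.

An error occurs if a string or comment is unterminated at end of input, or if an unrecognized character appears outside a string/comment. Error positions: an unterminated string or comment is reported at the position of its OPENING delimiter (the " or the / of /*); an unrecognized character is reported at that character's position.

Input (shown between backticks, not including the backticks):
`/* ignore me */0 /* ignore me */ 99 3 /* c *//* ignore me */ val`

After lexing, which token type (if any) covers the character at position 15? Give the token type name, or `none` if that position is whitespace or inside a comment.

Answer: NUM

Derivation:
pos=0: enter COMMENT mode (saw '/*')
exit COMMENT mode (now at pos=15)
pos=15: emit NUM '0' (now at pos=16)
pos=17: enter COMMENT mode (saw '/*')
exit COMMENT mode (now at pos=32)
pos=33: emit NUM '99' (now at pos=35)
pos=36: emit NUM '3' (now at pos=37)
pos=38: enter COMMENT mode (saw '/*')
exit COMMENT mode (now at pos=45)
pos=45: enter COMMENT mode (saw '/*')
exit COMMENT mode (now at pos=60)
pos=61: emit ID 'val' (now at pos=64)
DONE. 4 tokens: [NUM, NUM, NUM, ID]
Position 15: char is '0' -> NUM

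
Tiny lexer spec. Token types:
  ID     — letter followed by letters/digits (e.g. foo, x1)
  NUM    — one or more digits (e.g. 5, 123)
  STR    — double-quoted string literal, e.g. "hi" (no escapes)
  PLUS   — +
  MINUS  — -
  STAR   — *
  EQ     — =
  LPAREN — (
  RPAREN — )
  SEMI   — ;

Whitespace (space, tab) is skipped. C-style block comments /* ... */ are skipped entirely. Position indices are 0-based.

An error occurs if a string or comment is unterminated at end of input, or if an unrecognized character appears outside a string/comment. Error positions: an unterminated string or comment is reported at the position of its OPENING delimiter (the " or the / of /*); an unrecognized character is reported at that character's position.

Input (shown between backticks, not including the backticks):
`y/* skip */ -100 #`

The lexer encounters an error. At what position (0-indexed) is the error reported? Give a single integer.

pos=0: emit ID 'y' (now at pos=1)
pos=1: enter COMMENT mode (saw '/*')
exit COMMENT mode (now at pos=11)
pos=12: emit MINUS '-'
pos=13: emit NUM '100' (now at pos=16)
pos=17: ERROR — unrecognized char '#'

Answer: 17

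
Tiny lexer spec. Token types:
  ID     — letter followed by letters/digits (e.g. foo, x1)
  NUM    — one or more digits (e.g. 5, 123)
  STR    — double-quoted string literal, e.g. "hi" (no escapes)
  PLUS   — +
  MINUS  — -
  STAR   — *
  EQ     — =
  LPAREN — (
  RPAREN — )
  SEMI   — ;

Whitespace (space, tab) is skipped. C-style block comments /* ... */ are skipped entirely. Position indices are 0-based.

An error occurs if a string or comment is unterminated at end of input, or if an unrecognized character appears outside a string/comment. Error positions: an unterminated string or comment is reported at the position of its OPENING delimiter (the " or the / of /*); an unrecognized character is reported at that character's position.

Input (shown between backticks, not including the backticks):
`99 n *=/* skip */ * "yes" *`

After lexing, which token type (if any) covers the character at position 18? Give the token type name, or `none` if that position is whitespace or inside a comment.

Answer: STAR

Derivation:
pos=0: emit NUM '99' (now at pos=2)
pos=3: emit ID 'n' (now at pos=4)
pos=5: emit STAR '*'
pos=6: emit EQ '='
pos=7: enter COMMENT mode (saw '/*')
exit COMMENT mode (now at pos=17)
pos=18: emit STAR '*'
pos=20: enter STRING mode
pos=20: emit STR "yes" (now at pos=25)
pos=26: emit STAR '*'
DONE. 7 tokens: [NUM, ID, STAR, EQ, STAR, STR, STAR]
Position 18: char is '*' -> STAR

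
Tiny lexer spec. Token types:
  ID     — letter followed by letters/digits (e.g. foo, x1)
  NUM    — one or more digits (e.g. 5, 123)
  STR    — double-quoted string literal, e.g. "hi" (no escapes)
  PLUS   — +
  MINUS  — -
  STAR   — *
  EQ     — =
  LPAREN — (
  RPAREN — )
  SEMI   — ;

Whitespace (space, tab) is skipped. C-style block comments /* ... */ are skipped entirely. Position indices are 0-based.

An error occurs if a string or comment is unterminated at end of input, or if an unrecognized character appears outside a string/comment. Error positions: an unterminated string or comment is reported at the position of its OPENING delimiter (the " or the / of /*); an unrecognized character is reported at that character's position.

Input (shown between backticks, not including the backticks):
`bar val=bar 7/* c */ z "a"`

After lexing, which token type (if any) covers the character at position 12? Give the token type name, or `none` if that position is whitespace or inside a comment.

pos=0: emit ID 'bar' (now at pos=3)
pos=4: emit ID 'val' (now at pos=7)
pos=7: emit EQ '='
pos=8: emit ID 'bar' (now at pos=11)
pos=12: emit NUM '7' (now at pos=13)
pos=13: enter COMMENT mode (saw '/*')
exit COMMENT mode (now at pos=20)
pos=21: emit ID 'z' (now at pos=22)
pos=23: enter STRING mode
pos=23: emit STR "a" (now at pos=26)
DONE. 7 tokens: [ID, ID, EQ, ID, NUM, ID, STR]
Position 12: char is '7' -> NUM

Answer: NUM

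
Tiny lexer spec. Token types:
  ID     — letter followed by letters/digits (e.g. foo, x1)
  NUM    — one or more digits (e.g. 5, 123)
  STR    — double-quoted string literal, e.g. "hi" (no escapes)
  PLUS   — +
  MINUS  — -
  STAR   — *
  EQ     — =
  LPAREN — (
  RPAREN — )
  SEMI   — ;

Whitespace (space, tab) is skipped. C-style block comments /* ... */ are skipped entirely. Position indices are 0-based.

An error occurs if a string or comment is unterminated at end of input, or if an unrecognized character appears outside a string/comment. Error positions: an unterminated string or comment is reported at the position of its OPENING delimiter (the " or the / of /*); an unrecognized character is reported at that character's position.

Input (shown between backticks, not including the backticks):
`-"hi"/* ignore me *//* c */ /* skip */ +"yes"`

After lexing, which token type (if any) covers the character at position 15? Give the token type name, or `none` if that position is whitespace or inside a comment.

pos=0: emit MINUS '-'
pos=1: enter STRING mode
pos=1: emit STR "hi" (now at pos=5)
pos=5: enter COMMENT mode (saw '/*')
exit COMMENT mode (now at pos=20)
pos=20: enter COMMENT mode (saw '/*')
exit COMMENT mode (now at pos=27)
pos=28: enter COMMENT mode (saw '/*')
exit COMMENT mode (now at pos=38)
pos=39: emit PLUS '+'
pos=40: enter STRING mode
pos=40: emit STR "yes" (now at pos=45)
DONE. 4 tokens: [MINUS, STR, PLUS, STR]
Position 15: char is 'm' -> none

Answer: none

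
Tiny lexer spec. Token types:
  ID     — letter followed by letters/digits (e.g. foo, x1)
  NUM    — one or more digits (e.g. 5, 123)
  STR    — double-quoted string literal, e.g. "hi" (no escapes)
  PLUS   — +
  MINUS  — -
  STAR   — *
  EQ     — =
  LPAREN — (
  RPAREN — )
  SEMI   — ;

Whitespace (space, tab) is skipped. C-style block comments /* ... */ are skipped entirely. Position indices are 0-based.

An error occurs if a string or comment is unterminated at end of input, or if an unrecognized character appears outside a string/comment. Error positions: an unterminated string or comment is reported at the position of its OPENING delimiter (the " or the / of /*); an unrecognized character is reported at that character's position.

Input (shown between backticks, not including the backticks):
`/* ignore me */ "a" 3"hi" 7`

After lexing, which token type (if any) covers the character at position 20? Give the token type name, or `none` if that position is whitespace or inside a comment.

pos=0: enter COMMENT mode (saw '/*')
exit COMMENT mode (now at pos=15)
pos=16: enter STRING mode
pos=16: emit STR "a" (now at pos=19)
pos=20: emit NUM '3' (now at pos=21)
pos=21: enter STRING mode
pos=21: emit STR "hi" (now at pos=25)
pos=26: emit NUM '7' (now at pos=27)
DONE. 4 tokens: [STR, NUM, STR, NUM]
Position 20: char is '3' -> NUM

Answer: NUM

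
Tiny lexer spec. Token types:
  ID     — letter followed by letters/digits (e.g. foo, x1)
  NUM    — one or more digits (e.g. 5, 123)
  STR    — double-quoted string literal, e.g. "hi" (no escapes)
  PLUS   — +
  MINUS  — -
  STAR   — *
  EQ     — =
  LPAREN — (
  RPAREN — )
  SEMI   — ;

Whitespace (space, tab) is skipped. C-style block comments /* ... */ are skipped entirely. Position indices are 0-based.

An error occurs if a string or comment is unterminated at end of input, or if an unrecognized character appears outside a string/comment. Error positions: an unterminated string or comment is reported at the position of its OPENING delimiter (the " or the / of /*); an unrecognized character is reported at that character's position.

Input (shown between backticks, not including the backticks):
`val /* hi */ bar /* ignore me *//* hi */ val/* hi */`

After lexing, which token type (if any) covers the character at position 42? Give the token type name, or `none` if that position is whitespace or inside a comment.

Answer: ID

Derivation:
pos=0: emit ID 'val' (now at pos=3)
pos=4: enter COMMENT mode (saw '/*')
exit COMMENT mode (now at pos=12)
pos=13: emit ID 'bar' (now at pos=16)
pos=17: enter COMMENT mode (saw '/*')
exit COMMENT mode (now at pos=32)
pos=32: enter COMMENT mode (saw '/*')
exit COMMENT mode (now at pos=40)
pos=41: emit ID 'val' (now at pos=44)
pos=44: enter COMMENT mode (saw '/*')
exit COMMENT mode (now at pos=52)
DONE. 3 tokens: [ID, ID, ID]
Position 42: char is 'a' -> ID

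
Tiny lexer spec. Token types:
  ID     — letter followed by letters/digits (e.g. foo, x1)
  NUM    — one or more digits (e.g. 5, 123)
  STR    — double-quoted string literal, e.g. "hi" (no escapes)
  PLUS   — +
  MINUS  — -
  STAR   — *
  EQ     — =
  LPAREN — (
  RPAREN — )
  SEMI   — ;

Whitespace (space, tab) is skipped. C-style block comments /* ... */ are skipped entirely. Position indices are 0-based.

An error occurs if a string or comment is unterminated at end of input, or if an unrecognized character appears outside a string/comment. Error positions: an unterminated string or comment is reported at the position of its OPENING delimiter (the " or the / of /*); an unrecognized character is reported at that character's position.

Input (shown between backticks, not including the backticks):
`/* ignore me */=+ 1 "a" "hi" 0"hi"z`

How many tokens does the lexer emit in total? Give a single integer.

pos=0: enter COMMENT mode (saw '/*')
exit COMMENT mode (now at pos=15)
pos=15: emit EQ '='
pos=16: emit PLUS '+'
pos=18: emit NUM '1' (now at pos=19)
pos=20: enter STRING mode
pos=20: emit STR "a" (now at pos=23)
pos=24: enter STRING mode
pos=24: emit STR "hi" (now at pos=28)
pos=29: emit NUM '0' (now at pos=30)
pos=30: enter STRING mode
pos=30: emit STR "hi" (now at pos=34)
pos=34: emit ID 'z' (now at pos=35)
DONE. 8 tokens: [EQ, PLUS, NUM, STR, STR, NUM, STR, ID]

Answer: 8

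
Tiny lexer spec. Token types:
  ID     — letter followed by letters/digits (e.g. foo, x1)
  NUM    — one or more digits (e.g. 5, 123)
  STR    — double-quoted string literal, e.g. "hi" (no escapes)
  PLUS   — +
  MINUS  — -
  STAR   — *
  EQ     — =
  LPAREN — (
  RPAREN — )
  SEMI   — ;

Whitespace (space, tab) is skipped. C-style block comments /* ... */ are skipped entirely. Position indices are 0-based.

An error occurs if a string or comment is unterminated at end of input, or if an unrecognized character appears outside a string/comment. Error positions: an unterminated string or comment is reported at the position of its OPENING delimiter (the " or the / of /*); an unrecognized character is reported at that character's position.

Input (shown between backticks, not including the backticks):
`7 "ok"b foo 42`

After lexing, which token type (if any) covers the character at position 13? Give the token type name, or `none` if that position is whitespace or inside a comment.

Answer: NUM

Derivation:
pos=0: emit NUM '7' (now at pos=1)
pos=2: enter STRING mode
pos=2: emit STR "ok" (now at pos=6)
pos=6: emit ID 'b' (now at pos=7)
pos=8: emit ID 'foo' (now at pos=11)
pos=12: emit NUM '42' (now at pos=14)
DONE. 5 tokens: [NUM, STR, ID, ID, NUM]
Position 13: char is '2' -> NUM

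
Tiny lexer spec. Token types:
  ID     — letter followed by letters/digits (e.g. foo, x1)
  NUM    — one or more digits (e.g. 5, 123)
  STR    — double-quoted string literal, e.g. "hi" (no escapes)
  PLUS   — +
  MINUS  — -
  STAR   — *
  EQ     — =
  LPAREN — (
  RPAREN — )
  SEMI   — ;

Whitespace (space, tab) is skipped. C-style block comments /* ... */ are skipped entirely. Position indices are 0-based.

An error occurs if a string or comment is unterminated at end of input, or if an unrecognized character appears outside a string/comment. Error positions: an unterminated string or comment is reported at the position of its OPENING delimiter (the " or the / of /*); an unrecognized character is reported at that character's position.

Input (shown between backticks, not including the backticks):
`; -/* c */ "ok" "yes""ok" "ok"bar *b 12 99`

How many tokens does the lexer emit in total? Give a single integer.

pos=0: emit SEMI ';'
pos=2: emit MINUS '-'
pos=3: enter COMMENT mode (saw '/*')
exit COMMENT mode (now at pos=10)
pos=11: enter STRING mode
pos=11: emit STR "ok" (now at pos=15)
pos=16: enter STRING mode
pos=16: emit STR "yes" (now at pos=21)
pos=21: enter STRING mode
pos=21: emit STR "ok" (now at pos=25)
pos=26: enter STRING mode
pos=26: emit STR "ok" (now at pos=30)
pos=30: emit ID 'bar' (now at pos=33)
pos=34: emit STAR '*'
pos=35: emit ID 'b' (now at pos=36)
pos=37: emit NUM '12' (now at pos=39)
pos=40: emit NUM '99' (now at pos=42)
DONE. 11 tokens: [SEMI, MINUS, STR, STR, STR, STR, ID, STAR, ID, NUM, NUM]

Answer: 11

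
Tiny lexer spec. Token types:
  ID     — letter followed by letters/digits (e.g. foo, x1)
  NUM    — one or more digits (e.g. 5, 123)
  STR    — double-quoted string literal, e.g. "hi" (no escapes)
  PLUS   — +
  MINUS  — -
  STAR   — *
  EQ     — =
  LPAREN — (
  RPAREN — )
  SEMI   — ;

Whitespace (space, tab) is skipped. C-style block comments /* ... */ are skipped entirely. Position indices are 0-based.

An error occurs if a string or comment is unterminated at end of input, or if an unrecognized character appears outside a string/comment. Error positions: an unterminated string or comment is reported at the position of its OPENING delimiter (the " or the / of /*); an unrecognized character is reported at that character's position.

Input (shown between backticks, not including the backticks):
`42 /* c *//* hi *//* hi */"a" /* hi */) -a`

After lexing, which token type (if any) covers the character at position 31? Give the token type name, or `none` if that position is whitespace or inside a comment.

pos=0: emit NUM '42' (now at pos=2)
pos=3: enter COMMENT mode (saw '/*')
exit COMMENT mode (now at pos=10)
pos=10: enter COMMENT mode (saw '/*')
exit COMMENT mode (now at pos=18)
pos=18: enter COMMENT mode (saw '/*')
exit COMMENT mode (now at pos=26)
pos=26: enter STRING mode
pos=26: emit STR "a" (now at pos=29)
pos=30: enter COMMENT mode (saw '/*')
exit COMMENT mode (now at pos=38)
pos=38: emit RPAREN ')'
pos=40: emit MINUS '-'
pos=41: emit ID 'a' (now at pos=42)
DONE. 5 tokens: [NUM, STR, RPAREN, MINUS, ID]
Position 31: char is '*' -> none

Answer: none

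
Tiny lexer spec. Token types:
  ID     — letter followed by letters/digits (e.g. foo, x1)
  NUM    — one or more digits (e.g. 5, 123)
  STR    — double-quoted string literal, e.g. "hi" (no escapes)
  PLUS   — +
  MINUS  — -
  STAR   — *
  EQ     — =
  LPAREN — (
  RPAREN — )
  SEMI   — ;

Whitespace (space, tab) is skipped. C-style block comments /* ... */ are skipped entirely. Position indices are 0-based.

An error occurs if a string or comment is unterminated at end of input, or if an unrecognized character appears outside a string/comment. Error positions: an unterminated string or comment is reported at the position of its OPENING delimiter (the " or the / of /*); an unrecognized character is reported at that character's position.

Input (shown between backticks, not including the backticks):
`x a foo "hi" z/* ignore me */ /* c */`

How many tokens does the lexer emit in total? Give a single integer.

Answer: 5

Derivation:
pos=0: emit ID 'x' (now at pos=1)
pos=2: emit ID 'a' (now at pos=3)
pos=4: emit ID 'foo' (now at pos=7)
pos=8: enter STRING mode
pos=8: emit STR "hi" (now at pos=12)
pos=13: emit ID 'z' (now at pos=14)
pos=14: enter COMMENT mode (saw '/*')
exit COMMENT mode (now at pos=29)
pos=30: enter COMMENT mode (saw '/*')
exit COMMENT mode (now at pos=37)
DONE. 5 tokens: [ID, ID, ID, STR, ID]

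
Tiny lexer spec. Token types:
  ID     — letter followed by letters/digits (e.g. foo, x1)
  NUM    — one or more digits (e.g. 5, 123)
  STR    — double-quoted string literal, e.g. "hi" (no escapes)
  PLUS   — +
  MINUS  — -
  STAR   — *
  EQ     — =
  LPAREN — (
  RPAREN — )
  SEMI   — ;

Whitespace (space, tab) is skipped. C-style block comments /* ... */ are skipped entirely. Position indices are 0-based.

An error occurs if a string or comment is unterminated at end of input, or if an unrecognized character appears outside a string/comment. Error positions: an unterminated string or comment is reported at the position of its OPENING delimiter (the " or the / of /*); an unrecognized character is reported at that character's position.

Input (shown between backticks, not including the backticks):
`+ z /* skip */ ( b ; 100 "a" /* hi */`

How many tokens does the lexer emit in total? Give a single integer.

Answer: 7

Derivation:
pos=0: emit PLUS '+'
pos=2: emit ID 'z' (now at pos=3)
pos=4: enter COMMENT mode (saw '/*')
exit COMMENT mode (now at pos=14)
pos=15: emit LPAREN '('
pos=17: emit ID 'b' (now at pos=18)
pos=19: emit SEMI ';'
pos=21: emit NUM '100' (now at pos=24)
pos=25: enter STRING mode
pos=25: emit STR "a" (now at pos=28)
pos=29: enter COMMENT mode (saw '/*')
exit COMMENT mode (now at pos=37)
DONE. 7 tokens: [PLUS, ID, LPAREN, ID, SEMI, NUM, STR]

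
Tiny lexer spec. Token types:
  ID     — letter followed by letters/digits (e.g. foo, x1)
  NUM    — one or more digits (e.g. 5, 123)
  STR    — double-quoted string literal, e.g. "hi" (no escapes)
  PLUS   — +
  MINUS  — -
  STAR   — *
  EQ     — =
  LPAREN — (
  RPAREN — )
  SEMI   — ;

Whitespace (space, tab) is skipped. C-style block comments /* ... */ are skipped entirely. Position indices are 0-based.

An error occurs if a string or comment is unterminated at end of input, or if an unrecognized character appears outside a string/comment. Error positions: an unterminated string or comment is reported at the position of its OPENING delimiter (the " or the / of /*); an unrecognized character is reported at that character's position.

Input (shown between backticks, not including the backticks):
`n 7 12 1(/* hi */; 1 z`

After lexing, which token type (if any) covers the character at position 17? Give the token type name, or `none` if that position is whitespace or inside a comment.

Answer: SEMI

Derivation:
pos=0: emit ID 'n' (now at pos=1)
pos=2: emit NUM '7' (now at pos=3)
pos=4: emit NUM '12' (now at pos=6)
pos=7: emit NUM '1' (now at pos=8)
pos=8: emit LPAREN '('
pos=9: enter COMMENT mode (saw '/*')
exit COMMENT mode (now at pos=17)
pos=17: emit SEMI ';'
pos=19: emit NUM '1' (now at pos=20)
pos=21: emit ID 'z' (now at pos=22)
DONE. 8 tokens: [ID, NUM, NUM, NUM, LPAREN, SEMI, NUM, ID]
Position 17: char is ';' -> SEMI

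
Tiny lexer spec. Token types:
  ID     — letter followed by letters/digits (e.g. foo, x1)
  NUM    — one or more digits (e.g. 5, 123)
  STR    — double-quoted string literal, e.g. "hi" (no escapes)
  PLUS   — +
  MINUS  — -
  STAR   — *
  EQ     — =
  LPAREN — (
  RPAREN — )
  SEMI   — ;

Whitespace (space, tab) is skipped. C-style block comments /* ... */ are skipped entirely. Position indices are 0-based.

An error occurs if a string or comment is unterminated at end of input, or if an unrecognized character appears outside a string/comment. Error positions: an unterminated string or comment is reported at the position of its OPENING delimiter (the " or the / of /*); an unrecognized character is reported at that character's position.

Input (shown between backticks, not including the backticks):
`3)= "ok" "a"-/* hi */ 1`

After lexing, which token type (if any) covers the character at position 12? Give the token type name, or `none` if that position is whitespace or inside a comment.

pos=0: emit NUM '3' (now at pos=1)
pos=1: emit RPAREN ')'
pos=2: emit EQ '='
pos=4: enter STRING mode
pos=4: emit STR "ok" (now at pos=8)
pos=9: enter STRING mode
pos=9: emit STR "a" (now at pos=12)
pos=12: emit MINUS '-'
pos=13: enter COMMENT mode (saw '/*')
exit COMMENT mode (now at pos=21)
pos=22: emit NUM '1' (now at pos=23)
DONE. 7 tokens: [NUM, RPAREN, EQ, STR, STR, MINUS, NUM]
Position 12: char is '-' -> MINUS

Answer: MINUS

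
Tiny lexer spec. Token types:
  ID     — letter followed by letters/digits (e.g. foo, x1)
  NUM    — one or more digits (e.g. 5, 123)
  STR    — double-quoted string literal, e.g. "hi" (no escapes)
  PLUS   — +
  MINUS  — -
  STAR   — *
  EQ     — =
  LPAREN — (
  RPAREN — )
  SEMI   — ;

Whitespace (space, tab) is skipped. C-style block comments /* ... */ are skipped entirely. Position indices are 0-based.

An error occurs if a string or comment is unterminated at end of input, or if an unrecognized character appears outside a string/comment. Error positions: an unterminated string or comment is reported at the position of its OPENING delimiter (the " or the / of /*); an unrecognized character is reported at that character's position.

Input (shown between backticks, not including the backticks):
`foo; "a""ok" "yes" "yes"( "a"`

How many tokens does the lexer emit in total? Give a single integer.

pos=0: emit ID 'foo' (now at pos=3)
pos=3: emit SEMI ';'
pos=5: enter STRING mode
pos=5: emit STR "a" (now at pos=8)
pos=8: enter STRING mode
pos=8: emit STR "ok" (now at pos=12)
pos=13: enter STRING mode
pos=13: emit STR "yes" (now at pos=18)
pos=19: enter STRING mode
pos=19: emit STR "yes" (now at pos=24)
pos=24: emit LPAREN '('
pos=26: enter STRING mode
pos=26: emit STR "a" (now at pos=29)
DONE. 8 tokens: [ID, SEMI, STR, STR, STR, STR, LPAREN, STR]

Answer: 8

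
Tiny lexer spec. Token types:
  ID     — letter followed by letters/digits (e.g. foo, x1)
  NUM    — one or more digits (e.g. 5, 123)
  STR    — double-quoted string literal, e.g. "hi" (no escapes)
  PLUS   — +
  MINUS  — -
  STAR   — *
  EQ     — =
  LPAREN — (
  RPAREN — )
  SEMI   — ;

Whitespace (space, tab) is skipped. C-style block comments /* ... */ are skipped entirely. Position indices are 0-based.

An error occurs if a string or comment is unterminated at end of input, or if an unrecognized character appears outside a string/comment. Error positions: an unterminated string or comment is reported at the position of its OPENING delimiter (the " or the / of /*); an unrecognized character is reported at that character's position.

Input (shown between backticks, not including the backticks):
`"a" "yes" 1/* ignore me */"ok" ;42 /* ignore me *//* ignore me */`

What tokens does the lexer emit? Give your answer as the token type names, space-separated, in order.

pos=0: enter STRING mode
pos=0: emit STR "a" (now at pos=3)
pos=4: enter STRING mode
pos=4: emit STR "yes" (now at pos=9)
pos=10: emit NUM '1' (now at pos=11)
pos=11: enter COMMENT mode (saw '/*')
exit COMMENT mode (now at pos=26)
pos=26: enter STRING mode
pos=26: emit STR "ok" (now at pos=30)
pos=31: emit SEMI ';'
pos=32: emit NUM '42' (now at pos=34)
pos=35: enter COMMENT mode (saw '/*')
exit COMMENT mode (now at pos=50)
pos=50: enter COMMENT mode (saw '/*')
exit COMMENT mode (now at pos=65)
DONE. 6 tokens: [STR, STR, NUM, STR, SEMI, NUM]

Answer: STR STR NUM STR SEMI NUM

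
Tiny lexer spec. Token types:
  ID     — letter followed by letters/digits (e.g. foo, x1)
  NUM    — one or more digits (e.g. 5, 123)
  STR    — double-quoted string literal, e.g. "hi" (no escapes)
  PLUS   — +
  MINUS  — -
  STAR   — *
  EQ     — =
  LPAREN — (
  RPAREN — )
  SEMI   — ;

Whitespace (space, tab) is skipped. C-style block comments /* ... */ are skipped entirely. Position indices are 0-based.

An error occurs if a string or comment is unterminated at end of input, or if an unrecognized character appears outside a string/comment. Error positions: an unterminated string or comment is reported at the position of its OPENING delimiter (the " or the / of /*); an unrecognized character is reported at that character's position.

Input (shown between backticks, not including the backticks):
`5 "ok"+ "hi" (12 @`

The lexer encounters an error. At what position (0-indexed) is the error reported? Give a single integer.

Answer: 17

Derivation:
pos=0: emit NUM '5' (now at pos=1)
pos=2: enter STRING mode
pos=2: emit STR "ok" (now at pos=6)
pos=6: emit PLUS '+'
pos=8: enter STRING mode
pos=8: emit STR "hi" (now at pos=12)
pos=13: emit LPAREN '('
pos=14: emit NUM '12' (now at pos=16)
pos=17: ERROR — unrecognized char '@'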